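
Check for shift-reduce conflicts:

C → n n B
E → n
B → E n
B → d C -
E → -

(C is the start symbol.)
A shift-reduce conflict occurs when an LR(0) state has both:
  - a complete (reduce) item [A → α .] (dot at the end), and
  - a shift item [B → β . c γ] (dot before a terminal).

Augment with C' → C and build the canonical LR(0) collection (I0 = CLOSURE({[C' → . C]}), then GOTO on every symbol after a dot until no new states appear). It has 12 states:
  I0: { [C → . n n B], [C' → . C] }  — shift
  I1: { [C' → C .] }  — accept
  I2: { [C → n . n B] }  — shift
  I3: { [B → . E n], [B → . d C -], [C → n n . B], [E → . -], [E → . n] }  — shift
  I4: { [E → - .] }  — reduce
  I5: { [C → n n B .] }  — reduce
  I6: { [B → E . n] }  — shift
  I7: { [B → d . C -], [C → . n n B] }  — shift
  I8: { [E → n .] }  — reduce
  I9: { [B → d C . -] }  — shift
  I10: { [B → d C - .] }  — reduce
  I11: { [B → E n .] }  — reduce

No state contains both a complete item and a shift item.

Answer: No shift-reduce conflicts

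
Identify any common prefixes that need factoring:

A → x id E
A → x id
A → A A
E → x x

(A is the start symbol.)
Left-factoring is needed when two productions for the same non-terminal
share a common prefix on the right-hand side.

Productions for A:
  A → x id E
  A → x id
  A → A A

Found common prefix 'x id' in productions for A

Answer: Yes, A has productions with common prefix 'x id'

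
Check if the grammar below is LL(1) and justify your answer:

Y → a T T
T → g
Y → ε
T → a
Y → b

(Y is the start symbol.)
Yes, the grammar is LL(1).

Relevant sets:
  FOLLOW(Y) = { $ }

For Y:
  PREDICT(Y → a T T) = { 'a' }
  PREDICT(Y → ε) = { $ }
  PREDICT(Y → b) = { 'b' }
For T:
  PREDICT(T → g) = { 'g' }
  PREDICT(T → a) = { 'a' }

All predict sets are disjoint. The grammar IS LL(1).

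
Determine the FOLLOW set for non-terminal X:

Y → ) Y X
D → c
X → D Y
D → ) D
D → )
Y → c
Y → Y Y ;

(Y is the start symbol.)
{ $, ')', ';', 'c' }

To compute FOLLOW(X), find every occurrence of X on a right-hand side N → α X β: add FIRST(β) \ {ε}, and if β is empty or nullable also add FOLLOW(N). Iterate to a fixed point.

In Y → ) Y X: X is at the end, add FOLLOW(Y)

The FOLLOW sets referred to above (computed the same way, to a fixed point):
  FOLLOW(Y) = { $, ')', ';', 'c' }

Taking the union: FOLLOW(X) = { $, ')', ';', 'c' }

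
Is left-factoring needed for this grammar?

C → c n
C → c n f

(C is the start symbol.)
Left-factoring is needed when two productions for the same non-terminal
share a common prefix on the right-hand side.

Productions for C:
  C → c n
  C → c n f

Found common prefix 'c n' in productions for C

Answer: Yes, C has productions with common prefix 'c n'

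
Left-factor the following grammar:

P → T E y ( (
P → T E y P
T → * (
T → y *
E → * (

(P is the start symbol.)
Left-factoring transforms A → αβ₁ | αβ₂ into A → αA' and A' → β₁ | β₂
(α is the longest common prefix among the alternatives). Repeat until
no nonterminal has two alternatives with a common prefix.

Round 1: P has alternatives sharing prefix 'T E y'. Introduce P': P → T E y P'
  Add: P' → ( (
  Add: P' → P

No remaining common prefixes — done.

Resulting grammar:
P → T E y P'
P' → ( (
P' → P
T → * (
T → y *
E → * (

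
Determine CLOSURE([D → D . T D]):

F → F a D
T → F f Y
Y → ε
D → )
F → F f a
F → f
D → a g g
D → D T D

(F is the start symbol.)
Start with: [D → D . T D]
  [D → D . T D] has the dot before T: add [T → . F f Y]
  [T → . F f Y] has the dot before F: add [F → . F a D], [F → . F f a], [F → . f]
No further items can be added.

CLOSURE = { [D → D . T D], [F → . F a D], [F → . F f a], [F → . f], [T → . F f Y] }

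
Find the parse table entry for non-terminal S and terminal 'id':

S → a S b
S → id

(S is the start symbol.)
S → id

To find M[S, 'id'], we find productions for S where 'id' is in the predict set (PREDICT(N → α) = (FIRST(α) \ {ε}) ∪ (FOLLOW(N) if α ⇒* ε)).

S → a S b: PREDICT = { 'a' }
S → id: PREDICT = { 'id' }
  'id' is in predict set, so this production goes in M[S, 'id']

M[S, 'id'] = S → id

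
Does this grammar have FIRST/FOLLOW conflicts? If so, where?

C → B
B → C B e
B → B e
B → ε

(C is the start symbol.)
Nullable non-terminals: B, C.
FIRST sets used below: FIRST(C) = { 'e', ε }, FIRST(B) = { 'e', ε }

B: nullable alternative(s) B → ε; FOLLOW(B) = { $, 'e' }
  B → C B e: FIRST \ {ε} = { 'e' } — overlaps FOLLOW(B) on { 'e' }: CONFLICT
  B → B e: FIRST \ {ε} = { 'e' } — overlaps FOLLOW(B) on { 'e' }: CONFLICT
  B → ε: FIRST \ {ε} = { } — this is the only nullable alternative, skip
C has a nullable alternative but only one production, so nothing to check.

So the grammar has 2 FIRST/FOLLOW conflicts (marked CONFLICT above).

Answer: Yes. B → C B e with FOLLOW(B) on { 'e' }; B → B e with FOLLOW(B) on { 'e' }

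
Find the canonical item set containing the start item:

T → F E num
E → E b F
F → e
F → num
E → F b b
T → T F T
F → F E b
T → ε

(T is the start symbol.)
First, augment the grammar with T' → T
I₀ = CLOSURE({ [T' → . T] }):
  [T' → . T] has the dot before T: add [T → . F E num], [T → . T F T], [T → .]
  [T → . F E num] has the dot before F: add [F → . e], [F → . num], [F → . F E b]
No further items can be added.

I₀ = { [F → . F E b], [F → . e], [F → . num], [T → . F E num], [T → . T F T], [T → .], [T' → . T] }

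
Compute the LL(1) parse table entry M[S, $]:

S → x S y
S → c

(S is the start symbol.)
Empty (error entry)

To find M[S, $], we find productions for S where $ is in the predict set (PREDICT(N → α) = (FIRST(α) \ {ε}) ∪ (FOLLOW(N) if α ⇒* ε)).

S → x S y: PREDICT = { 'x' }
S → c: PREDICT = { 'c' }

M[S, $] is empty (no production applies)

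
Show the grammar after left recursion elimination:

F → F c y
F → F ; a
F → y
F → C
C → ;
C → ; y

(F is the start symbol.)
F → y F'
F → C F'
F' → c y F'
F' → ; a F'
F' → ε
C → ;
C → ; y

F is directly left-recursive. The standard transformation for
  A → A α₁ | ... | A α_m | β₁ | ... | β_n
is
  A  → β₁ A' | ... | β_n A'
  A' → α₁ A' | ... | α_m A' | ε

F → y becomes F → y F'
F → C becomes F → C F'
F → F c y becomes F' → c y F'
F → F ; a becomes F' → ; a F'
Add F' → ε

Productions for other non-terminals are unchanged:
  C → ;
  C → ; y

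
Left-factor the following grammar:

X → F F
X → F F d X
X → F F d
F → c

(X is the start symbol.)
Left-factoring transforms A → αβ₁ | αβ₂ into A → αA' and A' → β₁ | β₂
(α is the longest common prefix among the alternatives). Repeat until
no nonterminal has two alternatives with a common prefix.

Round 1: X has alternatives sharing prefix 'F F'. Introduce X': X → F F X'
  Add: X' → ε
  Add: X' → d X
  Add: X' → d

Round 2: X' has alternatives sharing prefix 'd'. Introduce X'': X' → d X''
  Add: X'' → X
  Add: X'' → ε

No remaining common prefixes — done.

Resulting grammar:
X → F F X'
X' → ε
X' → d X''
X'' → X
X'' → ε
F → c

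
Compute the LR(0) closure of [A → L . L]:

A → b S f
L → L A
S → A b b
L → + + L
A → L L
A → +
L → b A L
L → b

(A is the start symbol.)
Start with: [A → L . L]
  [A → L . L] has the dot before L: add [L → . L A], [L → . + + L], [L → . b A L], [L → . b]
No further items can be added.

CLOSURE = { [A → L . L], [L → . + + L], [L → . L A], [L → . b A L], [L → . b] }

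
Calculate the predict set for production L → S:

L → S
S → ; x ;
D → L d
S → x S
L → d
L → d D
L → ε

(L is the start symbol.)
PREDICT(L → S) = (FIRST(RHS) \ {ε}) ∪ (FOLLOW(L) if ε ∈ FIRST(RHS), i.e. RHS ⇒* ε)
FIRST(S) = { ';', 'x' }
FIRST(S) = { ';', 'x' }
ε ∉ FIRST(S), so FOLLOW(L) is not added.
PREDICT(L → S) = { ';', 'x' }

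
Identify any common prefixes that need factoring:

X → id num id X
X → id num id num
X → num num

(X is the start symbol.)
Yes, X has productions with common prefix 'id num id'

Left-factoring is needed when two productions for the same non-terminal
share a common prefix on the right-hand side.

Productions for X:
  X → id num id X
  X → id num id num
  X → num num

Found common prefix 'id num id' in productions for X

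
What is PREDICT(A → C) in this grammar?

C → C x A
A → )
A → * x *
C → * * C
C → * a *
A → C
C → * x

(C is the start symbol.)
{ '*' }

PREDICT(A → C) = (FIRST(RHS) \ {ε}) ∪ (FOLLOW(A) if ε ∈ FIRST(RHS), i.e. RHS ⇒* ε)
FIRST(C) = { '*' }
FIRST(C) = { '*' }
ε ∉ FIRST(C), so FOLLOW(A) is not added.
PREDICT(A → C) = { '*' }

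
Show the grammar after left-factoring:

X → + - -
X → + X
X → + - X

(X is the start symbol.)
X → + X'
X' → - X''
X'' → -
X'' → X
X' → X

Left-factoring transforms A → αβ₁ | αβ₂ into A → αA' and A' → β₁ | β₂
(α is the longest common prefix among the alternatives). Repeat until
no nonterminal has two alternatives with a common prefix.

Round 1: X has alternatives sharing prefix '+'. Introduce X': X → + X'
  Add: X' → - -
  Add: X' → X
  Add: X' → - X

Round 2: X' has alternatives sharing prefix '-'. Introduce X'': X' → - X''
  Add: X'' → -
  Add: X'' → X

No remaining common prefixes — done.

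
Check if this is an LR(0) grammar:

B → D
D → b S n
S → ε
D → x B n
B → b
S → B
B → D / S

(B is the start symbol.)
Augment with B' → B and build the canonical LR(0) collection (I0 = CLOSURE({[B' → . B]}), then GOTO on every symbol after a dot until no new states appear). It has 12 states:
  I0: { [B → . D / S], [B → . D], [B → . b], [B' → . B], [D → . b S n], [D → . x B n] }  — shift
  I1: { [B' → B .] }  — accept
  I2: { [B → D . / S], [B → D .] }  — shift, reduce
  I3: { [B → . D / S], [B → . D], [B → . b], [B → b .], [D → . b S n], [D → . x B n], [D → b . S n], [S → . B], [S → .] }  — shift, 2 reduces
  I4: { [B → . D / S], [B → . D], [B → . b], [D → . b S n], [D → . x B n], [D → x . B n] }  — shift
  I5: { [D → x B . n] }  — shift
  I6: { [D → x B n .] }  — reduce
  I7: { [S → B .] }  — reduce
  I8: { [D → b S . n] }  — shift
  I9: { [D → b S n .] }  — reduce
  I10: { [B → . D / S], [B → . D], [B → . b], [B → D / . S], [D → . b S n], [D → . x B n], [S → . B], [S → .] }  — shift, reduce
  I11: { [B → D / S .] }  — reduce

Conflict in state I2:
  Shift-reduce conflict between [B → D .] and [B → D . / S]
So the grammar is NOT LR(0).

Answer: No. Shift-reduce conflict between [B → D .] and [B → D . / S]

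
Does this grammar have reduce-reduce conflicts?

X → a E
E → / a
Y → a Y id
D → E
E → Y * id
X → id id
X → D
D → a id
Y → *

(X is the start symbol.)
A reduce-reduce conflict occurs when an LR(0) state has two complete items [A → α .] and [B → β .] — both call for a reduction, and with no lookahead the parser cannot choose between them.

Augment with X' → X and build the canonical LR(0) collection (I0 = CLOSURE({[X' → . X]}), then GOTO on every symbol after a dot until no new states appear). It has 19 states:
  I0: { [D → . E], [D → . a id], [E → . / a], [E → . Y * id], [X → . D], [X → . a E], [X → . id id], [X' → . X], [Y → . *], [Y → . a Y id] }  — shift
  I1: { [Y → * .] }  — reduce
  I2: { [E → / . a] }  — shift
  I3: { [X → D .] }  — reduce
  I4: { [D → E .] }  — reduce
  I5: { [X' → X .] }  — accept
  I6: { [E → Y . * id] }  — shift
  I7: { [D → a . id], [E → . / a], [E → . Y * id], [X → a . E], [Y → . *], [Y → . a Y id], [Y → a . Y id] }  — shift
  I8: { [X → id . id] }  — shift
  I9: { [X → id id .] }  — reduce
  I10: { [X → a E .] }  — reduce
  I11: { [E → Y . * id], [Y → a Y . id] }  — shift
  I12: { [Y → . *], [Y → . a Y id], [Y → a . Y id] }  — shift
  I13: { [D → a id .] }  — reduce
  I14: { [Y → a Y . id] }  — shift
  I15: { [Y → a Y id .] }  — reduce
  I16: { [E → Y * . id] }  — shift
  I17: { [E → Y * id .] }  — reduce
  I18: { [E → / a .] }  — reduce

No state contains more than one complete item.

Answer: No reduce-reduce conflicts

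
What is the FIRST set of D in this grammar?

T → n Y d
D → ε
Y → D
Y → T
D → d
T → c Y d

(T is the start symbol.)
To compute FIRST(D), examine every production with D on the left-hand side, reading each right-hand side left to right until a non-nullable symbol is reached.

From D → ε:
  - ε-production, so ε ∈ FIRST(D)
From D → d:
  - d is a terminal: add 'd' and stop

Collecting: FIRST(D) = { 'd', ε }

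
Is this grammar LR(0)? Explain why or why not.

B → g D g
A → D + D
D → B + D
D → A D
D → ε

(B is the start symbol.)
No. Shift-reduce conflict between [D → .] and [B → . g D g]

A grammar is LR(0) if no state in the canonical LR(0) collection has:
  - both a shift item (dot before a terminal) and a complete item (shift-reduce conflict), or
  - two or more complete items (reduce-reduce conflict; the accept item [B' → B .] counts as a complete item here).

Augment with B' → B and build the canonical LR(0) collection (I0 = CLOSURE({[B' → . B]}), then GOTO on every symbol after a dot until no new states appear). It has 12 states:
  I0: { [B → . g D g], [B' → . B] }  — shift
  I1: { [B' → B .] }  — accept
  I2: { [A → . D + D], [B → . g D g], [B → g . D g], [D → . A D], [D → . B + D], [D → .] }  — shift, reduce
  I3: { [A → . D + D], [B → . g D g], [D → . A D], [D → . B + D], [D → .], [D → A . D] }  — shift, reduce
  I4: { [D → B . + D] }  — shift
  I5: { [A → D . + D], [B → g D . g] }  — shift
  I6: { [A → . D + D], [A → D + . D], [B → . g D g], [D → . A D], [D → . B + D], [D → .] }  — shift, reduce
  I7: { [B → g D g .] }  — reduce
  I8: { [A → D + D .], [A → D . + D] }  — shift, reduce
  I9: { [A → . D + D], [B → . g D g], [D → . A D], [D → . B + D], [D → .], [D → B + . D] }  — shift, reduce
  I10: { [A → D . + D], [D → B + D .] }  — shift, reduce
  I11: { [A → D . + D], [D → A D .] }  — shift, reduce

Conflict in state I2:
  Shift-reduce conflict between [D → .] and [B → . g D g]
So the grammar is NOT LR(0).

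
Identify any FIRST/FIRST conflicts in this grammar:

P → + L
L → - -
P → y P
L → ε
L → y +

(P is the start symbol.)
No FIRST/FIRST conflicts.

A FIRST/FIRST conflict occurs when two productions N → α and N → β for the same non-terminal have FIRST(α) ∩ FIRST(β) ≠ ∅ (with ε ∈ FIRST of a nullable right-hand side, so two nullable alternatives also conflict).

Productions for P:
  P → + L: FIRST = { '+' }
  P → y P: FIRST = { 'y' }
Productions for L:
  L → - -: FIRST = { '-' }
  L → ε: FIRST = { ε }
  L → y +: FIRST = { 'y' }

All alternatives of each non-terminal have pairwise disjoint FIRST sets.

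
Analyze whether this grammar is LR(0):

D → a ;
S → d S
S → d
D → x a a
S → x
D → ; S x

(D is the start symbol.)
Augment with D' → D and build the canonical LR(0) collection (I0 = CLOSURE({[D' → . D]}), then GOTO on every symbol after a dot until no new states appear). It has 13 states:
  I0: { [D → . ; S x], [D → . a ;], [D → . x a a], [D' → . D] }  — shift
  I1: { [D → ; . S x], [S → . d S], [S → . d], [S → . x] }  — shift
  I2: { [D' → D .] }  — accept
  I3: { [D → a . ;] }  — shift
  I4: { [D → x . a a] }  — shift
  I5: { [D → x a . a] }  — shift
  I6: { [D → x a a .] }  — reduce
  I7: { [D → a ; .] }  — reduce
  I8: { [D → ; S . x] }  — shift
  I9: { [S → . d S], [S → . d], [S → . x], [S → d . S], [S → d .] }  — shift, reduce
  I10: { [S → x .] }  — reduce
  I11: { [S → d S .] }  — reduce
  I12: { [D → ; S x .] }  — reduce

Conflict in state I9:
  Shift-reduce conflict between [S → d .] and [S → . d]
So the grammar is NOT LR(0).

Answer: No. Shift-reduce conflict between [S → d .] and [S → . d]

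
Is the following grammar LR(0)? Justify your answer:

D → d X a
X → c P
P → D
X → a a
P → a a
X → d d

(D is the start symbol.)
Yes, the grammar is LR(0)

Augment with D' → D and build the canonical LR(0) collection (I0 = CLOSURE({[D' → . D]}), then GOTO on every symbol after a dot until no new states appear). It has 14 states:
  I0: { [D → . d X a], [D' → . D] }  — shift
  I1: { [D' → D .] }  — accept
  I2: { [D → d . X a], [X → . a a], [X → . c P], [X → . d d] }  — shift
  I3: { [D → d X . a] }  — shift
  I4: { [X → a . a] }  — shift
  I5: { [D → . d X a], [P → . D], [P → . a a], [X → c . P] }  — shift
  I6: { [X → d . d] }  — shift
  I7: { [X → d d .] }  — reduce
  I8: { [P → D .] }  — reduce
  I9: { [X → c P .] }  — reduce
  I10: { [P → a . a] }  — shift
  I11: { [P → a a .] }  — reduce
  I12: { [X → a a .] }  — reduce
  I13: { [D → d X a .] }  — reduce

Every state is either a pure shift/goto state or contains exactly one complete item and nothing to shift — no conflicts. The grammar is LR(0).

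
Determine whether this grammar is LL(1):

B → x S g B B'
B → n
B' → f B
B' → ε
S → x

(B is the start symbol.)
No. Predict set conflict for B': { 'f' }

A grammar is LL(1) if for each non-terminal N with multiple productions, the predict sets of those productions are pairwise disjoint, where PREDICT(N → α) = (FIRST(α) \ {ε}) ∪ (FOLLOW(N) if α ⇒* ε).

Relevant sets:
  FOLLOW(B') = { $, 'f' }

For B:
  PREDICT(B → x S g B B') = { 'x' }
  PREDICT(B → n) = { 'n' }
For B':
  PREDICT(B' → f B) = { 'f' }
  PREDICT(B' → ε) = { $, 'f' }
S has a single production, so nothing to check there.

Conflict found: Predict set conflict for B': { 'f' }
The grammar is NOT LL(1).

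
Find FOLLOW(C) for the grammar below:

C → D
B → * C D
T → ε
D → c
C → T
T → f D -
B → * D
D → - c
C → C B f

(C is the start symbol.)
C is the start symbol, so $ ∈ FOLLOW(C).
In B → * C D: C is followed by D, add FIRST(D) \ {ε} = { '-', 'c' }
In C → C B f: C is followed by B f, add FIRST(B f) \ {ε} = { '*' }

Taking the union: FOLLOW(C) = { $, '*', '-', 'c' }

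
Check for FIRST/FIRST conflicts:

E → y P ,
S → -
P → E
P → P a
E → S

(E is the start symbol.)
Yes. P → E / P → P a on { '-', 'y' }

A FIRST/FIRST conflict occurs when two productions N → α and N → β for the same non-terminal have FIRST(α) ∩ FIRST(β) ≠ ∅ (with ε ∈ FIRST of a nullable right-hand side, so two nullable alternatives also conflict).

FIRST sets of the non-terminals at (or reachable through a nullable prefix from) the front of some alternative:
  FIRST(S) = { '-' }
  FIRST(E) = { '-', 'y' }
  FIRST(P) = { '-', 'y' }

Productions for E:
  E → y P ,: FIRST = { 'y' }
  E → S: FIRST = { '-' }
Productions for P:
  P → E: FIRST = { '-', 'y' }
  P → P a: FIRST = { '-', 'y' }
S has only one production, so no FIRST/FIRST conflict is possible there.

Conflict for P: P → E and P → P a
  Overlap: { '-', 'y' }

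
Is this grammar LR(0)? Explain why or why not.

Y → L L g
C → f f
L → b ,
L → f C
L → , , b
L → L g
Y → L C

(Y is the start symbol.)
A grammar is LR(0) if no state in the canonical LR(0) collection has:
  - both a shift item (dot before a terminal) and a complete item (shift-reduce conflict), or
  - two or more complete items (reduce-reduce conflict; the accept item [Y' → Y .] counts as a complete item here).

Augment with Y' → Y and build the canonical LR(0) collection (I0 = CLOSURE({[Y' → . Y]}), then GOTO on every symbol after a dot until no new states appear). It has 18 states:
  I0: { [L → . , , b], [L → . L g], [L → . b ,], [L → . f C], [Y → . L C], [Y → . L L g], [Y' → . Y] }  — shift
  I1: { [L → , . , b] }  — shift
  I2: { [C → . f f], [L → . , , b], [L → . L g], [L → . b ,], [L → . f C], [L → L . g], [Y → L . C], [Y → L . L g] }  — shift
  I3: { [Y' → Y .] }  — accept
  I4: { [L → b . ,] }  — shift
  I5: { [C → . f f], [L → f . C] }  — shift
  I6: { [L → f C .] }  — reduce
  I7: { [C → f . f] }  — shift
  I8: { [C → f f .] }  — reduce
  I9: { [L → b , .] }  — reduce
  I10: { [Y → L C .] }  — reduce
  I11: { [L → L . g], [Y → L L . g] }  — shift
  I12: { [C → . f f], [C → f . f], [L → f . C] }  — shift
  I13: { [L → L g .] }  — reduce
  I14: { [C → f . f], [C → f f .] }  — shift, reduce
  I15: { [L → L g .], [Y → L L g .] }  — 2 reduces
  I16: { [L → , , . b] }  — shift
  I17: { [L → , , b .] }  — reduce

Conflict in state I14:
  Shift-reduce conflict between [C → f f .] and [C → f . f]
So the grammar is NOT LR(0).

Answer: No. Shift-reduce conflict between [C → f f .] and [C → f . f]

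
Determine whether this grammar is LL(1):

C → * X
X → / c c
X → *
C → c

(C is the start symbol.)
A grammar is LL(1) if for each non-terminal N with multiple productions, the predict sets of those productions are pairwise disjoint, where PREDICT(N → α) = (FIRST(α) \ {ε}) ∪ (FOLLOW(N) if α ⇒* ε).

For C:
  PREDICT(C → '*' X) = { '*' }
  PREDICT(C → c) = { 'c' }
For X:
  PREDICT(X → '/' c c) = { '/' }
  PREDICT(X → '*') = { '*' }

All predict sets are disjoint. The grammar IS LL(1).

Answer: Yes, the grammar is LL(1).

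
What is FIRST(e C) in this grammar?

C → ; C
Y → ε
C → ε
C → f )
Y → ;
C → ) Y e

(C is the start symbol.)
{ 'e' }

To compute FIRST(e C), process the symbols left to right:
Symbol e is a terminal. Add 'e' and stop.
FIRST(e C) = { 'e' }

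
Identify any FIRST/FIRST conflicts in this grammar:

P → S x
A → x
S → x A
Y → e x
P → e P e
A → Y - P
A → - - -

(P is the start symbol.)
No FIRST/FIRST conflicts.

A FIRST/FIRST conflict occurs when two productions N → α and N → β for the same non-terminal have FIRST(α) ∩ FIRST(β) ≠ ∅ (with ε ∈ FIRST of a nullable right-hand side, so two nullable alternatives also conflict).

FIRST sets of the non-terminals at (or reachable through a nullable prefix from) the front of some alternative:
  FIRST(S) = { 'x' }
  FIRST(Y) = { 'e' }

Productions for P:
  P → S x: FIRST = { 'x' }
  P → e P e: FIRST = { 'e' }
Productions for A:
  A → x: FIRST = { 'x' }
  A → Y - P: FIRST = { 'e' }
  A → - - -: FIRST = { '-' }
S, Y have only one production, so no FIRST/FIRST conflict is possible there.

All alternatives of each non-terminal have pairwise disjoint FIRST sets.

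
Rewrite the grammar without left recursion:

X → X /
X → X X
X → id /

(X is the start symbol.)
X → id / X'
X' → / X'
X' → X X'
X' → ε

X is directly left-recursive. The standard transformation for
  A → A α₁ | ... | A α_m | β₁ | ... | β_n
is
  A  → β₁ A' | ... | β_n A'
  A' → α₁ A' | ... | α_m A' | ε

X → id / becomes X → id / X'
X → X / becomes X' → / X'
X → X X becomes X' → X X'
Add X' → ε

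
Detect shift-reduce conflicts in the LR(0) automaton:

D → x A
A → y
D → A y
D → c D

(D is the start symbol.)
A shift-reduce conflict occurs when an LR(0) state has both:
  - a complete (reduce) item [A → α .] (dot at the end), and
  - a shift item [B → β . c γ] (dot before a terminal).

Augment with D' → D and build the canonical LR(0) collection (I0 = CLOSURE({[D' → . D]}), then GOTO on every symbol after a dot until no new states appear). It has 9 states:
  I0: { [A → . y], [D → . A y], [D → . c D], [D → . x A], [D' → . D] }  — shift
  I1: { [D → A . y] }  — shift
  I2: { [D' → D .] }  — accept
  I3: { [A → . y], [D → . A y], [D → . c D], [D → . x A], [D → c . D] }  — shift
  I4: { [A → . y], [D → x . A] }  — shift
  I5: { [A → y .] }  — reduce
  I6: { [D → x A .] }  — reduce
  I7: { [D → c D .] }  — reduce
  I8: { [D → A y .] }  — reduce

No state contains both a complete item and a shift item.

Answer: No shift-reduce conflicts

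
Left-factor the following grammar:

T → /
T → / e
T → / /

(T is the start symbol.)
Left-factoring transforms A → αβ₁ | αβ₂ into A → αA' and A' → β₁ | β₂
(α is the longest common prefix among the alternatives). Repeat until
no nonterminal has two alternatives with a common prefix.

Round 1: T has alternatives sharing prefix '/'. Introduce T': T → / T'
  Add: T' → ε
  Add: T' → e
  Add: T' → /

No remaining common prefixes — done.

Resulting grammar:
T → / T'
T' → ε
T' → e
T' → /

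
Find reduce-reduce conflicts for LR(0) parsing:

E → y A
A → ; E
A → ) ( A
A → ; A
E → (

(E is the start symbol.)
No reduce-reduce conflicts

A reduce-reduce conflict occurs when an LR(0) state has two complete items [A → α .] and [B → β .] — both call for a reduction, and with no lookahead the parser cannot choose between them.

Augment with E' → E and build the canonical LR(0) collection (I0 = CLOSURE({[E' → . E]}), then GOTO on every symbol after a dot until no new states appear). It has 11 states:
  I0: { [E → . (], [E → . y A], [E' → . E] }  — shift
  I1: { [E → ( .] }  — reduce
  I2: { [E' → E .] }  — accept
  I3: { [A → . ) ( A], [A → . ; A], [A → . ; E], [E → y . A] }  — shift
  I4: { [A → ) . ( A] }  — shift
  I5: { [A → . ) ( A], [A → . ; A], [A → . ; E], [A → ; . A], [A → ; . E], [E → . (], [E → . y A] }  — shift
  I6: { [E → y A .] }  — reduce
  I7: { [A → ; A .] }  — reduce
  I8: { [A → ; E .] }  — reduce
  I9: { [A → ) ( . A], [A → . ) ( A], [A → . ; A], [A → . ; E] }  — shift
  I10: { [A → ) ( A .] }  — reduce

No state contains more than one complete item.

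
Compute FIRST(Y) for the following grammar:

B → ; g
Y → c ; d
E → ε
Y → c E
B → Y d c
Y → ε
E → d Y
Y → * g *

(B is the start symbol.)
{ '*', 'c', ε }

From Y → c ; d:
  - c is a terminal: add 'c' and stop
From Y → c E:
  - c is a terminal: add 'c' and stop
From Y → ε:
  - ε-production, so ε ∈ FIRST(Y)
From Y → * g *:
  - '*' is a terminal: add '*' and stop

Collecting: FIRST(Y) = { '*', 'c', ε }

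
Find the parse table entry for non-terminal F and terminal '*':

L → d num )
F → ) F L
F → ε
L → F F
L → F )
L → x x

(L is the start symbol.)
Empty (error entry)

To find M[F, '*'], we find productions for F where '*' is in the predict set (PREDICT(N → α) = (FIRST(α) \ {ε}) ∪ (FOLLOW(N) if α ⇒* ε)).

Relevant sets:
  FOLLOW(F) = { $, ')', 'd', 'x' }

F → ) F L: PREDICT = { ')' }
F → ε: PREDICT = { $, ')', 'd', 'x' }

M[F, '*'] is empty (no production applies)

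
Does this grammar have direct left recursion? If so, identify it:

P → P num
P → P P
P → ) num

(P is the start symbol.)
Direct left recursion occurs when N → N α for some non-terminal N (the right-hand side begins with the left-hand side itself).

P → P num: LEFT RECURSIVE (starts with P)
P → P P: LEFT RECURSIVE (starts with P)
P → ) num: starts with ')'

The grammar has direct left recursion on: P.

Answer: Yes, P is left-recursive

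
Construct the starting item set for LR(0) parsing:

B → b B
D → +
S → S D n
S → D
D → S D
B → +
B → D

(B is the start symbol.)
{ [B → . +], [B → . D], [B → . b B], [B' → . B], [D → . +], [D → . S D], [S → . D], [S → . S D n] }

First, augment the grammar with B' → B
I₀ = CLOSURE({ [B' → . B] }):
  [B' → . B] has the dot before B: add [B → . b B], [B → . +], [B → . D]
  [B → . D] has the dot before D: add [D → . +], [D → . S D]
  [D → . S D] has the dot before S: add [S → . S D n], [S → . D]
No further items can be added.

I₀ = { [B → . +], [B → . D], [B → . b B], [B' → . B], [D → . +], [D → . S D], [S → . D], [S → . S D n] }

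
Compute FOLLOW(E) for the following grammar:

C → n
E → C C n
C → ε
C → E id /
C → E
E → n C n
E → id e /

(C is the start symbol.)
To compute FOLLOW(E), find every occurrence of E on a right-hand side N → α E β: add FIRST(β) \ {ε}, and if β is empty or nullable also add FOLLOW(N). Iterate to a fixed point.

In C → E id /: E is followed by id '/', add FIRST(id '/') \ {ε} = { 'id' }
In C → E: E is at the end, add FOLLOW(C)

The FOLLOW sets referred to above (computed the same way, to a fixed point):
  FOLLOW(C) = { $, 'id', 'n' }

Taking the union: FOLLOW(E) = { $, 'id', 'n' }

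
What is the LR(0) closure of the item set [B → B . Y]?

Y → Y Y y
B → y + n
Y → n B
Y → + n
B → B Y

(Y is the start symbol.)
{ [B → B . Y], [Y → . + n], [Y → . Y Y y], [Y → . n B] }

Start with: [B → B . Y]
  [B → B . Y] has the dot before Y: add [Y → . Y Y y], [Y → . n B], [Y → . + n]
No further items can be added.

CLOSURE = { [B → B . Y], [Y → . + n], [Y → . Y Y y], [Y → . n B] }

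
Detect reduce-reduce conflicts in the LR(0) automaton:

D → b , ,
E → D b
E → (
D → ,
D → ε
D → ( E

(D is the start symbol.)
Yes — I7: [D → .] vs [E → ( .]

A reduce-reduce conflict occurs when an LR(0) state has two complete items [A → α .] and [B → β .] — both call for a reduction, and with no lookahead the parser cannot choose between them.

Augment with D' → D and build the canonical LR(0) collection (I0 = CLOSURE({[D' → . D]}), then GOTO on every symbol after a dot until no new states appear). It has 11 states:
  I0: { [D → . ( E], [D → . ,], [D → . b , ,], [D → .], [D' → . D] }  — shift, reduce
  I1: { [D → ( . E], [D → . ( E], [D → . ,], [D → . b , ,], [D → .], [E → . (], [E → . D b] }  — shift, reduce
  I2: { [D → , .] }  — reduce
  I3: { [D' → D .] }  — accept
  I4: { [D → b . , ,] }  — shift
  I5: { [D → b , . ,] }  — shift
  I6: { [D → b , , .] }  — reduce
  I7: { [D → ( . E], [D → . ( E], [D → . ,], [D → . b , ,], [D → .], [E → ( .], [E → . (], [E → . D b] }  — shift, 2 reduces
  I8: { [E → D . b] }  — shift
  I9: { [D → ( E .] }  — reduce
  I10: { [E → D b .] }  — reduce

I7 contains complete items [D → .], [E → ( .] — reduce-reduce conflict.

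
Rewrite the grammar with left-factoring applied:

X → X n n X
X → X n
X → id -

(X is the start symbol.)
Left-factoring transforms A → αβ₁ | αβ₂ into A → αA' and A' → β₁ | β₂
(α is the longest common prefix among the alternatives). Repeat until
no nonterminal has two alternatives with a common prefix.

Round 1: X has alternatives sharing prefix 'X n'. Introduce X': X → X n X'
  Add: X' → n X
  Add: X' → ε

No remaining common prefixes — done.

Resulting grammar:
X → X n X'
X' → n X
X' → ε
X → id -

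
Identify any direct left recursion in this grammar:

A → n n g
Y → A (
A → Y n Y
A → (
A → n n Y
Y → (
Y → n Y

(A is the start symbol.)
No direct left recursion

A → n n g: starts with n
Y → A (: starts with A
A → Y n Y: starts with Y
A → (: starts with '('
A → n n Y: starts with n
Y → (: starts with '('
Y → n Y: starts with n

No direct left recursion found.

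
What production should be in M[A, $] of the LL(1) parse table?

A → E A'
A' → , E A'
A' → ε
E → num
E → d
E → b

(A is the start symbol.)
To find M[A, $], we find productions for A where $ is in the predict set (PREDICT(N → α) = (FIRST(α) \ {ε}) ∪ (FOLLOW(N) if α ⇒* ε)).

Relevant sets:
  FIRST(E) = { 'b', 'd', 'num' }

A → E A': PREDICT = { 'b', 'd', 'num' }

M[A, $] is empty (no production applies)

Answer: Empty (error entry)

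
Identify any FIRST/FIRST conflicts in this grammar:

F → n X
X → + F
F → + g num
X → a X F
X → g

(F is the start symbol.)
Productions for F:
  F → n X: FIRST = { 'n' }
  F → + g num: FIRST = { '+' }
Productions for X:
  X → + F: FIRST = { '+' }
  X → a X F: FIRST = { 'a' }
  X → g: FIRST = { 'g' }

All alternatives of each non-terminal have pairwise disjoint FIRST sets.

Answer: No FIRST/FIRST conflicts.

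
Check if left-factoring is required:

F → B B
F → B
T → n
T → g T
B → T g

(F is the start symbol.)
Left-factoring is needed when two productions for the same non-terminal
share a common prefix on the right-hand side.

Productions for F:
  F → B B
  F → B
Productions for T:
  T → n
  T → g T

Found common prefix 'B' in productions for F

Answer: Yes, F has productions with common prefix 'B'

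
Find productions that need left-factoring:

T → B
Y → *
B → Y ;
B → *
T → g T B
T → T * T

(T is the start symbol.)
Left-factoring is needed when two productions for the same non-terminal
share a common prefix on the right-hand side.

Productions for T:
  T → B
  T → g T B
  T → T * T
Productions for B:
  B → Y ;
  B → *

No common prefixes found.

Answer: No, left-factoring is not needed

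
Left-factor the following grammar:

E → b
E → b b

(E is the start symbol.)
Left-factoring transforms A → αβ₁ | αβ₂ into A → αA' and A' → β₁ | β₂
(α is the longest common prefix among the alternatives). Repeat until
no nonterminal has two alternatives with a common prefix.

Round 1: E has alternatives sharing prefix 'b'. Introduce E': E → b E'
  Add: E' → ε
  Add: E' → b

No remaining common prefixes — done.

Resulting grammar:
E → b E'
E' → ε
E' → b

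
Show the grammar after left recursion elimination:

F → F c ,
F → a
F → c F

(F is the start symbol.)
F → a F'
F → c F F'
F' → c , F'
F' → ε

F is directly left-recursive. The standard transformation for
  A → A α₁ | ... | A α_m | β₁ | ... | β_n
is
  A  → β₁ A' | ... | β_n A'
  A' → α₁ A' | ... | α_m A' | ε

F → a becomes F → a F'
F → c F becomes F → c F F'
F → F c , becomes F' → c , F'
Add F' → ε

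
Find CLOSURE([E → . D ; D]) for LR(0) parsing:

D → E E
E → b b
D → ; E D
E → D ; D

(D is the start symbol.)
Start with: [E → . D ; D]
  [E → . D ; D] has the dot before D: add [D → . E E], [D → . ; E D]
  [D → . E E] has the dot before E: add [E → . b b]
No further items can be added.

CLOSURE = { [D → . ; E D], [D → . E E], [E → . D ; D], [E → . b b] }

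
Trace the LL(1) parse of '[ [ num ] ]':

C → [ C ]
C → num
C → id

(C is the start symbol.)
LL(1) parsing maintains a stack (initially the start symbol over $) and the input. At each step: if the stack top is a terminal, match it against the current input token; if it is a non-terminal N, replace it with the RHS of M[N, lookahead] (the unique production whose predict set contains the lookahead).

Stack is shown with the top on the left.

Stack      Input          Action
--------------------------------
C $        [ [ num ] ] $  output C → [ C ]
[ C ] $    [ [ num ] ] $  match '['
C ] $      [ num ] ] $    output C → [ C ]
[ C ] ] $  [ num ] ] $    match '['
C ] ] $    num ] ] $      output C → num
num ] ] $  num ] ] $      match 'num'
] ] $      ] ] $          match ']'
] $        ] $            match ']'
$          $              accept

The string is accepted.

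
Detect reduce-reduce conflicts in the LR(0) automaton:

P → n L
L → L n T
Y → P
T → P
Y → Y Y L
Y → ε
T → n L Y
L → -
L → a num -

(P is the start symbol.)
Augment with P' → P and build the canonical LR(0) collection (I0 = CLOSURE({[P' → . P]}), then GOTO on every symbol after a dot until no new states appear). It has 18 states:
  I0: { [P → . n L], [P' → . P] }  — shift
  I1: { [P' → P .] }  — accept
  I2: { [L → . -], [L → . L n T], [L → . a num -], [P → n . L] }  — shift
  I3: { [L → - .] }  — reduce
  I4: { [L → L . n T], [P → n L .] }  — shift, reduce
  I5: { [L → a . num -] }  — shift
  I6: { [L → a num . -] }  — shift
  I7: { [L → a num - .] }  — reduce
  I8: { [L → L n . T], [P → . n L], [T → . P], [T → . n L Y] }  — shift
  I9: { [T → P .] }  — reduce
  I10: { [L → L n T .] }  — reduce
  I11: { [L → . -], [L → . L n T], [L → . a num -], [P → n . L], [T → n . L Y] }  — shift
  I12: { [L → L . n T], [P → . n L], [P → n L .], [T → n L . Y], [Y → . P], [Y → . Y Y L], [Y → .] }  — shift, 2 reduces
  I13: { [Y → P .] }  — reduce
  I14: { [P → . n L], [T → n L Y .], [Y → . P], [Y → . Y Y L], [Y → .], [Y → Y . Y L] }  — shift, 2 reduces
  I15: { [L → . -], [L → . L n T], [L → . a num -], [L → L n . T], [P → . n L], [P → n . L], [T → . P], [T → . n L Y] }  — shift
  I16: { [L → . -], [L → . L n T], [L → . a num -], [P → . n L], [Y → . P], [Y → . Y Y L], [Y → .], [Y → Y . Y L], [Y → Y Y . L] }  — shift, reduce
  I17: { [L → L . n T], [Y → Y Y L .] }  — shift, reduce

I12 contains complete items [P → n L .], [Y → .] — reduce-reduce conflict.
I14 contains complete items [T → n L Y .], [Y → .] — reduce-reduce conflict.

Answer: Yes — I12: [P → n L .] vs [Y → .]; I14: [T → n L Y .] vs [Y → .]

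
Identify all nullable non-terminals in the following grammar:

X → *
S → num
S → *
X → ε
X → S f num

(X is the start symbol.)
A non-terminal is nullable if it can derive ε (the empty string): either it has an ε-production, or it has a production whose right-hand side consists entirely of nullable non-terminals.

ε-productions: X → ε
So X is immediately nullable.
No further non-terminal can be added: every production for the remaining non-terminals contains a terminal or a non-nullable non-terminal.
Nullable = { 'X' }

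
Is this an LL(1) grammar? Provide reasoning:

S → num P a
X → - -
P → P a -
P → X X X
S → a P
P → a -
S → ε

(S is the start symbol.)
No. Predict set conflict for P: { '-' }

A grammar is LL(1) if for each non-terminal N with multiple productions, the predict sets of those productions are pairwise disjoint, where PREDICT(N → α) = (FIRST(α) \ {ε}) ∪ (FOLLOW(N) if α ⇒* ε).

Relevant sets:
  FIRST(P) = { '-', 'a' }
  FIRST(X) = { '-' }
  FOLLOW(S) = { $ }

For S:
  PREDICT(S → num P a) = { 'num' }
  PREDICT(S → a P) = { 'a' }
  PREDICT(S → ε) = { $ }
For P:
  PREDICT(P → P a '-') = { '-', 'a' }
  PREDICT(P → X X X) = { '-' }
  PREDICT(P → a '-') = { 'a' }
X has a single production, so nothing to check there.

Conflict found: Predict set conflict for P: { '-' }
The grammar is NOT LL(1).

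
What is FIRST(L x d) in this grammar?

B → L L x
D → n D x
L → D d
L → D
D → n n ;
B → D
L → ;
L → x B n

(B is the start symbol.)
{ ';', 'n', 'x' }

FIRST sets of the non-terminals involved (from the grammar, by fixed-point iteration):
  FIRST(L) = { ';', 'n', 'x' }

To compute FIRST(L x d), process the symbols left to right:
Symbol L is a non-terminal. Add FIRST(L) \ {ε} = { ';', 'n', 'x' }
L is not nullable (ε ∉ FIRST(L)), so stop here.
FIRST(L x d) = { ';', 'n', 'x' }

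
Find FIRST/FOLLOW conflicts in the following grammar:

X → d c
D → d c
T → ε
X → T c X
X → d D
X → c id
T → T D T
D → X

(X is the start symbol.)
A FIRST/FOLLOW conflict occurs when a non-terminal N has a nullable alternative N → β (β ⇒* ε) and another alternative N → α with FIRST(α) ∩ FOLLOW(N) ≠ ∅: on such a lookahead the parser cannot decide between expanding α and letting N vanish via β.

Nullable non-terminals: T.
FIRST sets used below: FIRST(T) = { 'c', 'd', ε }, FIRST(D) = { 'c', 'd' }

T: nullable alternative(s) T → ε; FOLLOW(T) = { 'c', 'd' }
  T → ε: FIRST \ {ε} = { } — this is the only nullable alternative, skip
  T → T D T: FIRST \ {ε} = { 'c', 'd' } — overlaps FOLLOW(T) on { 'c', 'd' }: CONFLICT

D, X have no nullable alternative, so no FIRST/FOLLOW check is needed there.

So the grammar has 1 FIRST/FOLLOW conflict (marked CONFLICT above).

Answer: Yes. T → T D T with FOLLOW(T) on { 'c', 'd' }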